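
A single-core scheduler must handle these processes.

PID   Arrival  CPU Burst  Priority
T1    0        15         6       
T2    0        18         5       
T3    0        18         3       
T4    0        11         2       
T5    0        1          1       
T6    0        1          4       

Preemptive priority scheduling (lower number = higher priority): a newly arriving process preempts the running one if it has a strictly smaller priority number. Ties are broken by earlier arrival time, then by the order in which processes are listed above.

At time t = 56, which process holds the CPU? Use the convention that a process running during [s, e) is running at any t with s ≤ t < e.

Gantt: | T5 0-1 | T4 1-12 | T3 12-30 | T6 30-31 | T2 31-49 | T1 49-64 |
Completion: T1=64  T2=49  T3=30  T4=12  T5=1  T6=31
Turnaround (C−A): T1=64  T2=49  T3=30  T4=12  T5=1  T6=31

T1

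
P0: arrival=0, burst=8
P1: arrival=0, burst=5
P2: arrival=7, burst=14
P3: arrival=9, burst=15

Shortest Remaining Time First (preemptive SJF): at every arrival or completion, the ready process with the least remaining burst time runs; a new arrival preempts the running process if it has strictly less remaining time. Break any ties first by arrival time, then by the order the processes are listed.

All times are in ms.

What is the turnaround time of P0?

Gantt: | P1 0-5 | P0 5-13 | P2 13-27 | P3 27-42 |
Completion: P0=13  P1=5  P2=27  P3=42
Turnaround(P0) = completion − arrival = 13 − 0 = 13

13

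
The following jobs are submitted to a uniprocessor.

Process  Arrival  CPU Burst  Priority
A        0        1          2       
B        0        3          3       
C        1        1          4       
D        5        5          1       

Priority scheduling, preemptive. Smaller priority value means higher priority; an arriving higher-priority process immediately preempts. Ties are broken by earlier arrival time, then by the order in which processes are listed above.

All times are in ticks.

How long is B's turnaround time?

4

Schedule: | A 0-1 | B 1-4 | C 4-5 | D 5-10 |
Completion: A=1  B=4  C=5  D=10
Turnaround (C−A): A=1  B=4  C=4  D=5
Turnaround(B) = completion − arrival = 4 − 0 = 4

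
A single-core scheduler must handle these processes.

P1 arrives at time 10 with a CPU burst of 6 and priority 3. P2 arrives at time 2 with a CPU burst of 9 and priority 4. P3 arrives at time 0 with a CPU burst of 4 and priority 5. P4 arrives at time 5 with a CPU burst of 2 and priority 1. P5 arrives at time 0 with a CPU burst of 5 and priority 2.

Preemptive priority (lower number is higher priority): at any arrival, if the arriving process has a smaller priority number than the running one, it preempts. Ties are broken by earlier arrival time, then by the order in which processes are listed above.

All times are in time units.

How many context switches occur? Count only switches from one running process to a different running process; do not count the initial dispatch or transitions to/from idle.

5

Gantt: | P5 0-5 | P4 5-7 | P2 7-10 | P1 10-16 | P2 16-22 | P3 22-26 |
Completion: P1=16  P2=22  P3=26  P4=7  P5=5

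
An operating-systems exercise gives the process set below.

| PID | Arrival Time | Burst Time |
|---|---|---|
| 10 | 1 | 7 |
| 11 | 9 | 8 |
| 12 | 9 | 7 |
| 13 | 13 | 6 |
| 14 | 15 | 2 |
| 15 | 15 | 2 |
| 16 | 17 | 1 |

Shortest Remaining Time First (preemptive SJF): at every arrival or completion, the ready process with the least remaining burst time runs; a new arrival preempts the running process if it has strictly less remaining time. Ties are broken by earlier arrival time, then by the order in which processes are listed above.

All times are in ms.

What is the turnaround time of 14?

Timeline: | idle 0-1 | 10 1-8 | idle 8-9 | 12 9-16 | 14 16-18 | 16 18-19 | 15 19-21 | 13 21-27 | 11 27-35 |
Completion: 10=8  11=35  12=16  13=27  14=18  15=21  16=19
Turnaround(14) = completion − arrival = 18 − 15 = 3

3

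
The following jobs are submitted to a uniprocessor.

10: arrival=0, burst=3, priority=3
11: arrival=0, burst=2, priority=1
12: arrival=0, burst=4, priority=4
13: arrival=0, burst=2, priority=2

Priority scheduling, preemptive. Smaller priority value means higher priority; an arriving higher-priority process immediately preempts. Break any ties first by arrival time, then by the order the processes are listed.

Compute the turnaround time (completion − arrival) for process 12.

11

Timeline: | 11 0-2 | 13 2-4 | 10 4-7 | 12 7-11 |
Completion: 10=7  11=2  12=11  13=4
Turnaround (C−A): 10=7  11=2  12=11  13=4
Turnaround(12) = completion − arrival = 11 − 0 = 11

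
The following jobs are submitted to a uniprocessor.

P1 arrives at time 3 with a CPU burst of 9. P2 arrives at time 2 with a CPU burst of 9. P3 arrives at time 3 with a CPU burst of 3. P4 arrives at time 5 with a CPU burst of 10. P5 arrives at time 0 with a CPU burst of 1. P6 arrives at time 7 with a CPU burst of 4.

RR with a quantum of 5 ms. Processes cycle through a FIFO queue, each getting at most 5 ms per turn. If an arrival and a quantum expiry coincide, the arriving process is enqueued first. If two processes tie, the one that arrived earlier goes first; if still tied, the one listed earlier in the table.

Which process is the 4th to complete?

P2

Gantt: | P5 0-1 | idle 1-2 | P2 2-7 | P1 7-12 | P3 12-15 | P4 15-20 | P6 20-24 | P2 24-28 | P1 28-32 | P4 32-37 |
Completion: P1=32  P2=28  P3=15  P4=37  P5=1  P6=24
Turnaround (C−A): P1=29  P2=26  P3=12  P4=32  P5=1  P6=17
Finish order: P5 → P3 → P6 → P2 → P1 → P4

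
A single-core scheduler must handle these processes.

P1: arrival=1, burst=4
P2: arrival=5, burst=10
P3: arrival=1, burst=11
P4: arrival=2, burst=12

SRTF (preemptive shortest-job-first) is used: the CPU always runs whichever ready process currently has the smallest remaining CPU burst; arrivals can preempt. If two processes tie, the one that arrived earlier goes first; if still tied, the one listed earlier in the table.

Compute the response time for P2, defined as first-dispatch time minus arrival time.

Timeline: | idle 0-1 | P1 1-5 | P2 5-15 | P3 15-26 | P4 26-38 |
Completion: P1=5  P2=15  P3=26  P4=38
Turnaround (C−A): P1=4  P2=10  P3=25  P4=36
Response(P2) = first start − arrival = 5 − 5 = 0

0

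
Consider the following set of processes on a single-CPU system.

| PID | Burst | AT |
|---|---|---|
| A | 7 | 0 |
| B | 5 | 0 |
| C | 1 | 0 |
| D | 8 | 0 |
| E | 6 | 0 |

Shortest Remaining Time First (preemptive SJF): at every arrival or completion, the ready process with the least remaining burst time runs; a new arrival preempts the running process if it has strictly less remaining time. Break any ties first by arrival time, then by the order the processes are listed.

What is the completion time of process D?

Schedule: | C 0-1 | B 1-6 | E 6-12 | A 12-19 | D 19-27 |
Completion: A=19  B=6  C=1  D=27  E=12
Turnaround (C−A): A=19  B=6  C=1  D=27  E=12

27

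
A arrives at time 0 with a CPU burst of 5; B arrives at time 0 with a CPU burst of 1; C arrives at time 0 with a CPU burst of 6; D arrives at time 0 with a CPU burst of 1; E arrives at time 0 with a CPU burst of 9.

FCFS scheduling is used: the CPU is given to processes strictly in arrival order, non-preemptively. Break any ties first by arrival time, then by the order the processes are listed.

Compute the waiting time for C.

Timeline: | A 0-5 | B 5-6 | C 6-12 | D 12-13 | E 13-22 |
Completion: A=5  B=6  C=12  D=13  E=22
Turnaround (C−A): A=5  B=6  C=12  D=13  E=22
Waiting(C) = turnaround − burst = 12 − 6 = 6

6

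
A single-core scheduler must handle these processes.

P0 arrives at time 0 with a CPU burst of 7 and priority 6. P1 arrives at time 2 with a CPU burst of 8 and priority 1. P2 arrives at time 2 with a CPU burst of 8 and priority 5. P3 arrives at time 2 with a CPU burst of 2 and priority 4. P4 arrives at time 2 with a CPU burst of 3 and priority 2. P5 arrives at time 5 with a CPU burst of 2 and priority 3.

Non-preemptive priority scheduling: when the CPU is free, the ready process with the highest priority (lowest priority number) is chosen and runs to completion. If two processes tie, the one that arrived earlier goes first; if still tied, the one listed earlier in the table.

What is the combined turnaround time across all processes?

Gantt: | P0 0-7 | P1 7-15 | P4 15-18 | P5 18-20 | P3 20-22 | P2 22-30 |
Completion: P0=7  P1=15  P2=30  P3=22  P4=18  P5=20
Turnaround = completion − arrival: P0=7, P1=13, P2=28, P3=20, P4=16, P5=15
Total turnaround = 7 + 13 + 28 + 20 + 16 + 15 = 99

99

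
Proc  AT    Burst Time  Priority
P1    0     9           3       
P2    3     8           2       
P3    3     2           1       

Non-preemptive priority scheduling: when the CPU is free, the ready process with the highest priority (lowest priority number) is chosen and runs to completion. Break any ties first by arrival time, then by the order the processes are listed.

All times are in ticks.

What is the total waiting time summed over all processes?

14

Schedule: | P1 0-9 | P3 9-11 | P2 11-19 |
Completion: P1=9  P2=19  P3=11
Turnaround (C−A): P1=9  P2=16  P3=8
Waiting = turnaround − burst: P1=0, P2=8, P3=6
Total waiting = 0 + 8 + 6 = 14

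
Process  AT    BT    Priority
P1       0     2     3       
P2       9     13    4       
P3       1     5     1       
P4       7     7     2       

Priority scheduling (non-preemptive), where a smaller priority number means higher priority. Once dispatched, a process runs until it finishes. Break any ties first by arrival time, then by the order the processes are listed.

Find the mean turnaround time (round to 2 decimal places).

8.25

Schedule: | P1 0-2 | P3 2-7 | P4 7-14 | P2 14-27 |
Completion: P1=2  P2=27  P3=7  P4=14
Turnaround times: P1=2, P2=18, P3=6, P4=7
Average turnaround = (2+18+6+7) / 4 = 33/4 = 8.25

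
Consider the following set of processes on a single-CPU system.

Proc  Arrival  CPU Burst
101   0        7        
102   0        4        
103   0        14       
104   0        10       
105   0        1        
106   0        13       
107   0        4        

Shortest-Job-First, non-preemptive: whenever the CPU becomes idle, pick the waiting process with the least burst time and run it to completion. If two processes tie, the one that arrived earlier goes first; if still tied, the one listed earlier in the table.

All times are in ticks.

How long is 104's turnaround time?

Gantt: | 105 0-1 | 102 1-5 | 107 5-9 | 101 9-16 | 104 16-26 | 106 26-39 | 103 39-53 |
Completion: 101=16  102=5  103=53  104=26  105=1  106=39  107=9
Turnaround (C−A): 101=16  102=5  103=53  104=26  105=1  106=39  107=9
Turnaround(104) = completion − arrival = 26 − 0 = 26

26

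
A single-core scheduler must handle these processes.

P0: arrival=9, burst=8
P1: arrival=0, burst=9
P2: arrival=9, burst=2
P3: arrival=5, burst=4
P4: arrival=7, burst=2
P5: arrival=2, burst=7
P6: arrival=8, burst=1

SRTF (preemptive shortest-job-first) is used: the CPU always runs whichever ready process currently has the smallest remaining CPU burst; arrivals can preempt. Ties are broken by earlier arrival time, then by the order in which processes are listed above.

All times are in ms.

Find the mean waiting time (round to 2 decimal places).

6.86

Timeline: | P1 0-9 | P6 9-10 | P4 10-12 | P2 12-14 | P3 14-18 | P5 18-25 | P0 25-33 |
Completion: P0=33  P1=9  P2=14  P3=18  P4=12  P5=25  P6=10
Waiting times: P0=16, P1=0, P2=3, P3=9, P4=3, P5=16, P6=1
Average waiting = (16+0+3+9+3+16+1) / 7 = 48/7 = 6.86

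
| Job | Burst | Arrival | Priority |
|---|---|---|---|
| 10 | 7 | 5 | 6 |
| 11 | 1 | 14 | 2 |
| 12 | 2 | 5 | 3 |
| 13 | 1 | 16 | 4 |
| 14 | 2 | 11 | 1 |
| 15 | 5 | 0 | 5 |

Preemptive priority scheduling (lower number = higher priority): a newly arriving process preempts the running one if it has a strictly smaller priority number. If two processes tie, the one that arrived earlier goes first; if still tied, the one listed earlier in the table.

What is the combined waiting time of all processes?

6

Schedule: | 15 0-5 | 12 5-7 | 10 7-11 | 14 11-13 | 10 13-14 | 11 14-15 | 10 15-16 | 13 16-17 | 10 17-18 |
Completion: 10=18  11=15  12=7  13=17  14=13  15=5
Turnaround (C−A): 10=13  11=1  12=2  13=1  14=2  15=5
Waiting = turnaround − burst: 10=6, 11=0, 12=0, 13=0, 14=0, 15=0
Total waiting = 6 + 0 + 0 + 0 + 0 + 0 = 6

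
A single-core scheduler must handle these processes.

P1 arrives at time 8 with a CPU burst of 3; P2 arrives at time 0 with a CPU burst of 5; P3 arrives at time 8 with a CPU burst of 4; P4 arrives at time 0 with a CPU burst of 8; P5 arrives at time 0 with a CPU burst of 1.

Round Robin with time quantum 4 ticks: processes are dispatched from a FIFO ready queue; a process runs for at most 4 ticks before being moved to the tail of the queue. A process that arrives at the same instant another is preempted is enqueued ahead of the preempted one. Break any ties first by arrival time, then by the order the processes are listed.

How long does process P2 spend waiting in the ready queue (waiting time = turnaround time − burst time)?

Gantt: | P2 0-4 | P4 4-8 | P5 8-9 | P2 9-10 | P1 10-13 | P3 13-17 | P4 17-21 |
Completion: P1=13  P2=10  P3=17  P4=21  P5=9
Waiting(P2) = turnaround − burst = 10 − 5 = 5

5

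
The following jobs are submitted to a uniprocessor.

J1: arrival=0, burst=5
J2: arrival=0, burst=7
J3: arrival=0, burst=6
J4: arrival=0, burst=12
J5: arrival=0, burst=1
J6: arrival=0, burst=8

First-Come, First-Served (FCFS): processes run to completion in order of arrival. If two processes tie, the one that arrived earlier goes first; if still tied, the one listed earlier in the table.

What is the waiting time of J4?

18

Timeline: | J1 0-5 | J2 5-12 | J3 12-18 | J4 18-30 | J5 30-31 | J6 31-39 |
Completion: J1=5  J2=12  J3=18  J4=30  J5=31  J6=39
Waiting(J4) = turnaround − burst = 30 − 12 = 18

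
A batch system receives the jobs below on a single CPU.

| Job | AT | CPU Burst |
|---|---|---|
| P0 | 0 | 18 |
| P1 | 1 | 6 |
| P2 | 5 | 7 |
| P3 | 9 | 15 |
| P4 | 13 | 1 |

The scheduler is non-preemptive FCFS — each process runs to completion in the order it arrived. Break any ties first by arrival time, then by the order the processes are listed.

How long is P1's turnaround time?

Gantt: | P0 0-18 | P1 18-24 | P2 24-31 | P3 31-46 | P4 46-47 |
Completion: P0=18  P1=24  P2=31  P3=46  P4=47
Turnaround(P1) = completion − arrival = 24 − 1 = 23

23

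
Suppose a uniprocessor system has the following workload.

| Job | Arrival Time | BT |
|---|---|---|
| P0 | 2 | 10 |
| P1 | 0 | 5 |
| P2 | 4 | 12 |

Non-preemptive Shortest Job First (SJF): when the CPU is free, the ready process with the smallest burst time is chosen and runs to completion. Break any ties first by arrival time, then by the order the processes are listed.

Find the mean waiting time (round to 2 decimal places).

Gantt: | P1 0-5 | P0 5-15 | P2 15-27 |
Completion: P0=15  P1=5  P2=27
Turnaround (C−A): P0=13  P1=5  P2=23
Waiting times: P0=3, P1=0, P2=11
Average waiting = (3+0+11) / 3 = 14/3 = 4.67

4.67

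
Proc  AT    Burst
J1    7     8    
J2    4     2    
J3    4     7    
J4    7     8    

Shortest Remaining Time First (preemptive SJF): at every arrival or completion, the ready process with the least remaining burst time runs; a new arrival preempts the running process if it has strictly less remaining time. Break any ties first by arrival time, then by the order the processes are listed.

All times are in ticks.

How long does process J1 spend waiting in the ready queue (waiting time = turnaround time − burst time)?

Timeline: | idle 0-4 | J2 4-6 | J3 6-13 | J1 13-21 | J4 21-29 |
Completion: J1=21  J2=6  J3=13  J4=29
Waiting(J1) = turnaround − burst = 14 − 8 = 6

6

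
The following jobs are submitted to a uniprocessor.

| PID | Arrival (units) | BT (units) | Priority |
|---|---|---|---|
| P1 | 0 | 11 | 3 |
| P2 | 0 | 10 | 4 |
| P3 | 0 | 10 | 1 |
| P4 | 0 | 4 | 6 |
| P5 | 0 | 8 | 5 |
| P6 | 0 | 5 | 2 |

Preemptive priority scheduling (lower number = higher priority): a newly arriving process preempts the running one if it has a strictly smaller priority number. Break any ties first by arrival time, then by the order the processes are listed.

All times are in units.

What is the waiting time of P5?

36

Gantt: | P3 0-10 | P6 10-15 | P1 15-26 | P2 26-36 | P5 36-44 | P4 44-48 |
Completion: P1=26  P2=36  P3=10  P4=48  P5=44  P6=15
Turnaround (C−A): P1=26  P2=36  P3=10  P4=48  P5=44  P6=15
Waiting(P5) = turnaround − burst = 44 − 8 = 36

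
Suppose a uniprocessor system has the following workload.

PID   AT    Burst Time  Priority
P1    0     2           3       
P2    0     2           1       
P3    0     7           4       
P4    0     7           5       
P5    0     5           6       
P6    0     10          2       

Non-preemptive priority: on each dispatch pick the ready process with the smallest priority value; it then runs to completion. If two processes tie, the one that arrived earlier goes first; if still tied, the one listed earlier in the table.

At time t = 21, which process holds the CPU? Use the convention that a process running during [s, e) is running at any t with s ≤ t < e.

Schedule: | P2 0-2 | P6 2-12 | P1 12-14 | P3 14-21 | P4 21-28 | P5 28-33 |
Completion: P1=14  P2=2  P3=21  P4=28  P5=33  P6=12
Turnaround (C−A): P1=14  P2=2  P3=21  P4=28  P5=33  P6=12

P4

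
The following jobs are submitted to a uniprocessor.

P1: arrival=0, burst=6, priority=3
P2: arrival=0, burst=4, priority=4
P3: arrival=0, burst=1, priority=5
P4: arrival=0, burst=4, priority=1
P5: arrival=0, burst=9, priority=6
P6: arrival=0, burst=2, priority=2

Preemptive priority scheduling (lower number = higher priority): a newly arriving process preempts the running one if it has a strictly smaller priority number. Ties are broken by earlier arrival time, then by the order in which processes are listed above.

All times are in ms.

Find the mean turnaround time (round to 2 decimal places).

13.50

Timeline: | P4 0-4 | P6 4-6 | P1 6-12 | P2 12-16 | P3 16-17 | P5 17-26 |
Completion: P1=12  P2=16  P3=17  P4=4  P5=26  P6=6
Turnaround (C−A): P1=12  P2=16  P3=17  P4=4  P5=26  P6=6
Turnaround times: P1=12, P2=16, P3=17, P4=4, P5=26, P6=6
Average turnaround = (12+16+17+4+26+6) / 6 = 81/6 = 13.50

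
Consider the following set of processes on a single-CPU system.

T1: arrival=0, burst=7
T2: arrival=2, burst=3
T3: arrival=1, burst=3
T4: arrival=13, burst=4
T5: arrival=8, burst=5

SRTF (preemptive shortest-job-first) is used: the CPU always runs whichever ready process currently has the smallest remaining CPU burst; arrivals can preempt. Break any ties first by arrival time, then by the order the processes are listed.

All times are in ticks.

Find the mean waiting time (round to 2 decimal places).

Timeline: | T1 0-1 | T3 1-4 | T2 4-7 | T1 7-13 | T4 13-17 | T5 17-22 |
Completion: T1=13  T2=7  T3=4  T4=17  T5=22
Turnaround (C−A): T1=13  T2=5  T3=3  T4=4  T5=14
Waiting times: T1=6, T2=2, T3=0, T4=0, T5=9
Average waiting = (6+2+0+0+9) / 5 = 17/5 = 3.40

3.40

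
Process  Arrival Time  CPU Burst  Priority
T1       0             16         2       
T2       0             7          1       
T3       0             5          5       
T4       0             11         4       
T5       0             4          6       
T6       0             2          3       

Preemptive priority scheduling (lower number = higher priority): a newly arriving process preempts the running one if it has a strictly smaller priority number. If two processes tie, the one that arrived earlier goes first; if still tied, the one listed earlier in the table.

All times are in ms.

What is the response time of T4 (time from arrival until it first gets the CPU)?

25

Timeline: | T2 0-7 | T1 7-23 | T6 23-25 | T4 25-36 | T3 36-41 | T5 41-45 |
Completion: T1=23  T2=7  T3=41  T4=36  T5=45  T6=25
Turnaround (C−A): T1=23  T2=7  T3=41  T4=36  T5=45  T6=25
Response(T4) = first start − arrival = 25 − 0 = 25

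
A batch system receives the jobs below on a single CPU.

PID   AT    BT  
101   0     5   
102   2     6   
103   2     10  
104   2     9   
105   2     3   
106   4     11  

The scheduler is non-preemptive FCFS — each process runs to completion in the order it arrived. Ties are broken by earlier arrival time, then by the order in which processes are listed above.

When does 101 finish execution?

Schedule: | 101 0-5 | 102 5-11 | 103 11-21 | 104 21-30 | 105 30-33 | 106 33-44 |
Completion: 101=5  102=11  103=21  104=30  105=33  106=44

5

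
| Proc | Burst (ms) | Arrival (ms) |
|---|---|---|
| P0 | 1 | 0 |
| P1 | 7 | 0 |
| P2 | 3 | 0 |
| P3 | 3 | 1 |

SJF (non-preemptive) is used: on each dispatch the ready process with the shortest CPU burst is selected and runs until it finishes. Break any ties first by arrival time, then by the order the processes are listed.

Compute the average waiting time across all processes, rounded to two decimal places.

2.75

Schedule: | P0 0-1 | P2 1-4 | P3 4-7 | P1 7-14 |
Completion: P0=1  P1=14  P2=4  P3=7
Waiting times: P0=0, P1=7, P2=1, P3=3
Average waiting = (0+7+1+3) / 4 = 11/4 = 2.75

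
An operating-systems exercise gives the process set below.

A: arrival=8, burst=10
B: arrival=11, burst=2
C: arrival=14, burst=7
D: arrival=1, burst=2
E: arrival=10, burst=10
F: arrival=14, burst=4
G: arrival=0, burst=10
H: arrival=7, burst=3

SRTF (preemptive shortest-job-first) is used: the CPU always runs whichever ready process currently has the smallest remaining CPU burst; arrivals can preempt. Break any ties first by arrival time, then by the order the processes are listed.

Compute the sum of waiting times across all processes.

Timeline: | G 0-1 | D 1-3 | G 3-7 | H 7-10 | G 10-11 | B 11-13 | G 13-17 | F 17-21 | C 21-28 | A 28-38 | E 38-48 |
Completion: A=38  B=13  C=28  D=3  E=48  F=21  G=17  H=10
Turnaround (C−A): A=30  B=2  C=14  D=2  E=38  F=7  G=17  H=3
Waiting = turnaround − burst: A=20, B=0, C=7, D=0, E=28, F=3, G=7, H=0
Total waiting = 20 + 0 + 7 + 0 + 28 + 3 + 7 + 0 = 65

65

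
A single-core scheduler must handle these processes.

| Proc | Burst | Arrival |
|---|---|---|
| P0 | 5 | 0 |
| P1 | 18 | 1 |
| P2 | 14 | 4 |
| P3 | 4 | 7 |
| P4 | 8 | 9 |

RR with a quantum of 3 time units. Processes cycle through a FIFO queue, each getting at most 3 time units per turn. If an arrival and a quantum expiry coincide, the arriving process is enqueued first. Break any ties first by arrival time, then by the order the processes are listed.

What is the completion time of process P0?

Schedule: | P0 0-3 | P1 3-6 | P0 6-8 | P2 8-11 | P1 11-14 | P3 14-17 | P4 17-20 | P2 20-23 | P1 23-26 | P3 26-27 | P4 27-30 | P2 30-33 | P1 33-36 | P4 36-38 | P2 38-41 | P1 41-44 | P2 44-46 | P1 46-49 |
Completion: P0=8  P1=49  P2=46  P3=27  P4=38
Turnaround (C−A): P0=8  P1=48  P2=42  P3=20  P4=29

8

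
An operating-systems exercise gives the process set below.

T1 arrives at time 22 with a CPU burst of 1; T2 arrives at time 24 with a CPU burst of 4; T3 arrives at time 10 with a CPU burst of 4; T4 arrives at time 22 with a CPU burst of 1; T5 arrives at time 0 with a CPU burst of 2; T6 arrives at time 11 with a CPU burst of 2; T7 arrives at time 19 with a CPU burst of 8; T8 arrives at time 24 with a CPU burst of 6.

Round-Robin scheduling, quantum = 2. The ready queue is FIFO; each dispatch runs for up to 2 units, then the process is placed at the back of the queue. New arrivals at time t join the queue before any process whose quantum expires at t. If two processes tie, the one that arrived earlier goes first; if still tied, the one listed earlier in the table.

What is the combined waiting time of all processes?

Gantt: | T5 0-2 | idle 2-10 | T3 10-12 | T6 12-14 | T3 14-16 | idle 16-19 | T7 19-23 | T1 23-24 | T4 24-25 | T7 25-27 | T2 27-29 | T8 29-31 | T7 31-33 | T2 33-35 | T8 35-39 |
Completion: T1=24  T2=35  T3=16  T4=25  T5=2  T6=14  T7=33  T8=39
Turnaround (C−A): T1=2  T2=11  T3=6  T4=3  T5=2  T6=3  T7=14  T8=15
Waiting = turnaround − burst: T1=1, T2=7, T3=2, T4=2, T5=0, T6=1, T7=6, T8=9
Total waiting = 1 + 7 + 2 + 2 + 0 + 1 + 6 + 9 = 28

28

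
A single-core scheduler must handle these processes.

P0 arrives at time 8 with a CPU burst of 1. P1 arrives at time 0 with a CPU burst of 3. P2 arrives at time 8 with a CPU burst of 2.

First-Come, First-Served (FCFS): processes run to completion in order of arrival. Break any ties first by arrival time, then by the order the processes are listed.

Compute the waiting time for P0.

0

Gantt: | P1 0-3 | idle 3-8 | P0 8-9 | P2 9-11 |
Completion: P0=9  P1=3  P2=11
Turnaround (C−A): P0=1  P1=3  P2=3
Waiting(P0) = turnaround − burst = 1 − 1 = 0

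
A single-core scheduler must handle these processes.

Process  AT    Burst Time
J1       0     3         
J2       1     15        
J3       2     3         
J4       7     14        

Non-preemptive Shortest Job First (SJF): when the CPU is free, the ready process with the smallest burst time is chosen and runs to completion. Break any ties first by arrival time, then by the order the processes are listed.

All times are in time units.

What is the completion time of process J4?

Timeline: | J1 0-3 | J3 3-6 | J2 6-21 | J4 21-35 |
Completion: J1=3  J2=21  J3=6  J4=35
Turnaround (C−A): J1=3  J2=20  J3=4  J4=28

35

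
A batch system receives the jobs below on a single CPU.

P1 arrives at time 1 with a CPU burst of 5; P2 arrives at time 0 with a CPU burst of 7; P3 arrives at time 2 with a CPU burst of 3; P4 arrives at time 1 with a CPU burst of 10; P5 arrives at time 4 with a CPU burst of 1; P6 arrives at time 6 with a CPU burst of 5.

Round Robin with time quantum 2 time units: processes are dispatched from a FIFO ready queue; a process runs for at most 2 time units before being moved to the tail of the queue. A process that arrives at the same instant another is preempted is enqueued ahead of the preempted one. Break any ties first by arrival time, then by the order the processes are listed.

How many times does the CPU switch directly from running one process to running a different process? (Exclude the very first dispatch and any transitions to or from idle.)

16

Gantt: | P2 0-2 | P1 2-4 | P4 4-6 | P3 6-8 | P2 8-10 | P5 10-11 | P1 11-13 | P6 13-15 | P4 15-17 | P3 17-18 | P2 18-20 | P1 20-21 | P6 21-23 | P4 23-25 | P2 25-26 | P6 26-27 | P4 27-31 |
Completion: P1=21  P2=26  P3=18  P4=31  P5=11  P6=27
Turnaround (C−A): P1=20  P2=26  P3=16  P4=30  P5=7  P6=21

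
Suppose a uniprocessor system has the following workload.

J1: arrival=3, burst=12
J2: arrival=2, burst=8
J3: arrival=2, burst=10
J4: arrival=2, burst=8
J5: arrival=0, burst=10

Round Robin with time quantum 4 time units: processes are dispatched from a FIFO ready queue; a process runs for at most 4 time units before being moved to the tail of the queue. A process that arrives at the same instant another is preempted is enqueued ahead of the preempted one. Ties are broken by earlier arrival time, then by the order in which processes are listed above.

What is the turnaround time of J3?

Gantt: | J5 0-4 | J2 4-8 | J3 8-12 | J4 12-16 | J1 16-20 | J5 20-24 | J2 24-28 | J3 28-32 | J4 32-36 | J1 36-40 | J5 40-42 | J3 42-44 | J1 44-48 |
Completion: J1=48  J2=28  J3=44  J4=36  J5=42
Turnaround(J3) = completion − arrival = 44 − 2 = 42

42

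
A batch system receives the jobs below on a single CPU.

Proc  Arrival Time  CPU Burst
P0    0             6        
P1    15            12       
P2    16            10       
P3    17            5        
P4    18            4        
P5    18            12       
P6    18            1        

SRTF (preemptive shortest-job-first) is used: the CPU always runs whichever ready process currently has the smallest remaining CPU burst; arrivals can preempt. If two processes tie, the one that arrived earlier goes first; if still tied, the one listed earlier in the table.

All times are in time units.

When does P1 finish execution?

Schedule: | P0 0-6 | idle 6-15 | P1 15-16 | P2 16-17 | P3 17-18 | P6 18-19 | P3 19-23 | P4 23-27 | P2 27-36 | P1 36-47 | P5 47-59 |
Completion: P0=6  P1=47  P2=36  P3=23  P4=27  P5=59  P6=19

47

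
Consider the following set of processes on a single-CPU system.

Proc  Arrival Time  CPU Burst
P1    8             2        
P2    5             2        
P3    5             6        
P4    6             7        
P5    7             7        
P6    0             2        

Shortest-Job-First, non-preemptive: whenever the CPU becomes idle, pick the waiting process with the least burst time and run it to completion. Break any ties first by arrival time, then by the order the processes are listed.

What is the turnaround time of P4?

16

Gantt: | P6 0-2 | idle 2-5 | P2 5-7 | P3 7-13 | P1 13-15 | P4 15-22 | P5 22-29 |
Completion: P1=15  P2=7  P3=13  P4=22  P5=29  P6=2
Turnaround (C−A): P1=7  P2=2  P3=8  P4=16  P5=22  P6=2
Turnaround(P4) = completion − arrival = 22 − 6 = 16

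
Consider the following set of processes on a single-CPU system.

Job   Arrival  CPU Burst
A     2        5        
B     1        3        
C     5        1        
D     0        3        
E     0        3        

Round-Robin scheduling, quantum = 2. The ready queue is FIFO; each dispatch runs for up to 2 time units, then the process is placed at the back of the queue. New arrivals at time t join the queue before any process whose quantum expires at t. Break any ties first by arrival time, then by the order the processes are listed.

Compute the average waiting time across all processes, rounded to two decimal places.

6.80

Timeline: | D 0-2 | E 2-4 | B 4-6 | A 6-8 | D 8-9 | E 9-10 | C 10-11 | B 11-12 | A 12-15 |
Completion: A=15  B=12  C=11  D=9  E=10
Turnaround (C−A): A=13  B=11  C=6  D=9  E=10
Waiting times: A=8, B=8, C=5, D=6, E=7
Average waiting = (8+8+5+6+7) / 5 = 34/5 = 6.80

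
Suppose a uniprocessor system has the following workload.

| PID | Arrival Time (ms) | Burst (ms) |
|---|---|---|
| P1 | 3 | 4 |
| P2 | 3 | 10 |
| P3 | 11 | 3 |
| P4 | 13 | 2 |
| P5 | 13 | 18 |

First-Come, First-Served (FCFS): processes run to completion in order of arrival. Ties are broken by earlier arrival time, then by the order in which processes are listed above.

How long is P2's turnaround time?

14

Schedule: | idle 0-3 | P1 3-7 | P2 7-17 | P3 17-20 | P4 20-22 | P5 22-40 |
Completion: P1=7  P2=17  P3=20  P4=22  P5=40
Turnaround (C−A): P1=4  P2=14  P3=9  P4=9  P5=27
Turnaround(P2) = completion − arrival = 17 − 3 = 14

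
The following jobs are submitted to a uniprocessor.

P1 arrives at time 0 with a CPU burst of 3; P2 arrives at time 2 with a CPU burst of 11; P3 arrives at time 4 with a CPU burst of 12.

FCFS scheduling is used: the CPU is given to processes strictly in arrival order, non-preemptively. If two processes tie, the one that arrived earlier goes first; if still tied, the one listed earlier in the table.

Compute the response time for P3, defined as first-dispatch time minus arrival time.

10

Timeline: | P1 0-3 | P2 3-14 | P3 14-26 |
Completion: P1=3  P2=14  P3=26
Response(P3) = first start − arrival = 14 − 4 = 10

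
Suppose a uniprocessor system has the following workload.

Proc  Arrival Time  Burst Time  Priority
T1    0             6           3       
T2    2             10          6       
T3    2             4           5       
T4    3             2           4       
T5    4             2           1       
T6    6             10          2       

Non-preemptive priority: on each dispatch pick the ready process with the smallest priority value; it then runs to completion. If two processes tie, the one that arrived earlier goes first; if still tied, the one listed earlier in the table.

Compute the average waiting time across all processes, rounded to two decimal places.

9.83

Schedule: | T1 0-6 | T5 6-8 | T6 8-18 | T4 18-20 | T3 20-24 | T2 24-34 |
Completion: T1=6  T2=34  T3=24  T4=20  T5=8  T6=18
Turnaround (C−A): T1=6  T2=32  T3=22  T4=17  T5=4  T6=12
Waiting times: T1=0, T2=22, T3=18, T4=15, T5=2, T6=2
Average waiting = (0+22+18+15+2+2) / 6 = 59/6 = 9.83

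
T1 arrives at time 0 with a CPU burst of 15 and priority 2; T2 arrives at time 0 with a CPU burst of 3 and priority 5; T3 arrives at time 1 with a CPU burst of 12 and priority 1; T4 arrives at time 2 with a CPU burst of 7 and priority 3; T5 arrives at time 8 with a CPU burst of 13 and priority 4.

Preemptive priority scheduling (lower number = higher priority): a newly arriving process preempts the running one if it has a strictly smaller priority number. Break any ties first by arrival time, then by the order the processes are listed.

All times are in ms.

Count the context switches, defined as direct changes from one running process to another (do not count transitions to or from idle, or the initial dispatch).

Timeline: | T1 0-1 | T3 1-13 | T1 13-27 | T4 27-34 | T5 34-47 | T2 47-50 |
Completion: T1=27  T2=50  T3=13  T4=34  T5=47

5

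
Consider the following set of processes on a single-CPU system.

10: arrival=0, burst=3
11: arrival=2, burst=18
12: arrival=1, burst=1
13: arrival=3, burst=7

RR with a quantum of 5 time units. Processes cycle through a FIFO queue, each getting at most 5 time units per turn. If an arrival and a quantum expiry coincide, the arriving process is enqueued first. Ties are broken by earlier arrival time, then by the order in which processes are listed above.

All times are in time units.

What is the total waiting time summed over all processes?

Timeline: | 10 0-3 | 12 3-4 | 11 4-9 | 13 9-14 | 11 14-19 | 13 19-21 | 11 21-29 |
Completion: 10=3  11=29  12=4  13=21
Turnaround (C−A): 10=3  11=27  12=3  13=18
Waiting = turnaround − burst: 10=0, 11=9, 12=2, 13=11
Total waiting = 0 + 9 + 2 + 11 = 22

22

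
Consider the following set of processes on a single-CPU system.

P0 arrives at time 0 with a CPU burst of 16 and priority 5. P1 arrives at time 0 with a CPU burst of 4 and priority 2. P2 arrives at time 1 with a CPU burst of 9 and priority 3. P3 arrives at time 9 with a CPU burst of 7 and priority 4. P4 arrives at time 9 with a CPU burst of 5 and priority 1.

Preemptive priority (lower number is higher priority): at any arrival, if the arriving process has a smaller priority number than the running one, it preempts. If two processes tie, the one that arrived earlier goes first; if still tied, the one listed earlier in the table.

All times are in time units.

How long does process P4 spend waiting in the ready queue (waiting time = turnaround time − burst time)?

Schedule: | P1 0-4 | P2 4-9 | P4 9-14 | P2 14-18 | P3 18-25 | P0 25-41 |
Completion: P0=41  P1=4  P2=18  P3=25  P4=14
Turnaround (C−A): P0=41  P1=4  P2=17  P3=16  P4=5
Waiting(P4) = turnaround − burst = 5 − 5 = 0

0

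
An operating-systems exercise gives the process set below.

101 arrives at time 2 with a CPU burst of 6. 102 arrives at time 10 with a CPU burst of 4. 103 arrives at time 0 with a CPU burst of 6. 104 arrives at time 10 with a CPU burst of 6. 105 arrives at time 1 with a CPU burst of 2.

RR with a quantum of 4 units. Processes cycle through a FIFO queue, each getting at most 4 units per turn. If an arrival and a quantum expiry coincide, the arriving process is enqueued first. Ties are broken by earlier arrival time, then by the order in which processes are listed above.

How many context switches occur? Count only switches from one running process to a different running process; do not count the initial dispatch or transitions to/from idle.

Gantt: | 103 0-4 | 105 4-6 | 101 6-10 | 103 10-12 | 102 12-16 | 104 16-20 | 101 20-22 | 104 22-24 |
Completion: 101=22  102=16  103=12  104=24  105=6
Turnaround (C−A): 101=20  102=6  103=12  104=14  105=5

7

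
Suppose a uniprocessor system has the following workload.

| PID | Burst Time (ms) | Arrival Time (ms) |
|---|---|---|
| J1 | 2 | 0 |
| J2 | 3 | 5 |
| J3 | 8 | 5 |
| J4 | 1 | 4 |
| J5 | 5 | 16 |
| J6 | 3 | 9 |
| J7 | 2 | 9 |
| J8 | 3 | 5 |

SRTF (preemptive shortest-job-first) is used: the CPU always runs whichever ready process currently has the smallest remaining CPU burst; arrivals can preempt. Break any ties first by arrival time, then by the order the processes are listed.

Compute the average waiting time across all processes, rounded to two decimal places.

3.13

Timeline: | J1 0-2 | idle 2-4 | J4 4-5 | J2 5-8 | J8 8-11 | J7 11-13 | J6 13-16 | J5 16-21 | J3 21-29 |
Completion: J1=2  J2=8  J3=29  J4=5  J5=21  J6=16  J7=13  J8=11
Turnaround (C−A): J1=2  J2=3  J3=24  J4=1  J5=5  J6=7  J7=4  J8=6
Waiting times: J1=0, J2=0, J3=16, J4=0, J5=0, J6=4, J7=2, J8=3
Average waiting = (0+0+16+0+0+4+2+3) / 8 = 25/8 = 3.13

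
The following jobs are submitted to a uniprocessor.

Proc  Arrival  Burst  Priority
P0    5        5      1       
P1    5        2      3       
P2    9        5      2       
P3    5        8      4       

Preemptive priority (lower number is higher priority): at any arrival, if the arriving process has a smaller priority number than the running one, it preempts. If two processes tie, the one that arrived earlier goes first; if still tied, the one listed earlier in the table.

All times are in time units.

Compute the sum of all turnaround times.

43

Schedule: | idle 0-5 | P0 5-10 | P2 10-15 | P1 15-17 | P3 17-25 |
Completion: P0=10  P1=17  P2=15  P3=25
Turnaround (C−A): P0=5  P1=12  P2=6  P3=20
Turnaround = completion − arrival: P0=5, P1=12, P2=6, P3=20
Total turnaround = 5 + 12 + 6 + 20 = 43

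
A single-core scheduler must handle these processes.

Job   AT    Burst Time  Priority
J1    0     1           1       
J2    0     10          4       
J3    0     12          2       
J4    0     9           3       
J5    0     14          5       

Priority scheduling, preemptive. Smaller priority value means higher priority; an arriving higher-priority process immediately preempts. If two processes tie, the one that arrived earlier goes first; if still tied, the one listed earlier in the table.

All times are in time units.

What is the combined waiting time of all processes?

Schedule: | J1 0-1 | J3 1-13 | J4 13-22 | J2 22-32 | J5 32-46 |
Completion: J1=1  J2=32  J3=13  J4=22  J5=46
Waiting = turnaround − burst: J1=0, J2=22, J3=1, J4=13, J5=32
Total waiting = 0 + 22 + 1 + 13 + 32 = 68

68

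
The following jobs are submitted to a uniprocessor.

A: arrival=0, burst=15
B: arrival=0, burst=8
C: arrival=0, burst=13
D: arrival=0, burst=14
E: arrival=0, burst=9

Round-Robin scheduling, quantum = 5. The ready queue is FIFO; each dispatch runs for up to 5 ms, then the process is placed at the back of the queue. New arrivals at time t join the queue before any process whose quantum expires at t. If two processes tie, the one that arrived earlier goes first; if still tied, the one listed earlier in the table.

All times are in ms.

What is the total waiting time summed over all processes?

187

Schedule: | A 0-5 | B 5-10 | C 10-15 | D 15-20 | E 20-25 | A 25-30 | B 30-33 | C 33-38 | D 38-43 | E 43-47 | A 47-52 | C 52-55 | D 55-59 |
Completion: A=52  B=33  C=55  D=59  E=47
Waiting = turnaround − burst: A=37, B=25, C=42, D=45, E=38
Total waiting = 37 + 25 + 42 + 45 + 38 = 187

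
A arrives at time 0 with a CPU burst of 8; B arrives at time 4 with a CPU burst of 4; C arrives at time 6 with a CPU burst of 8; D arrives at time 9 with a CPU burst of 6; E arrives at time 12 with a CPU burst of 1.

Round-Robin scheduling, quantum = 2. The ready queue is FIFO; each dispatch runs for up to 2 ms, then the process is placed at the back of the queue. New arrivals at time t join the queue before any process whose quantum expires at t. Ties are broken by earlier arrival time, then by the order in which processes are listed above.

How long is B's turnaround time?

8

Gantt: | A 0-4 | B 4-6 | A 6-8 | C 8-10 | B 10-12 | A 12-14 | D 14-16 | C 16-18 | E 18-19 | D 19-21 | C 21-23 | D 23-25 | C 25-27 |
Completion: A=14  B=12  C=27  D=25  E=19
Turnaround(B) = completion − arrival = 12 − 4 = 8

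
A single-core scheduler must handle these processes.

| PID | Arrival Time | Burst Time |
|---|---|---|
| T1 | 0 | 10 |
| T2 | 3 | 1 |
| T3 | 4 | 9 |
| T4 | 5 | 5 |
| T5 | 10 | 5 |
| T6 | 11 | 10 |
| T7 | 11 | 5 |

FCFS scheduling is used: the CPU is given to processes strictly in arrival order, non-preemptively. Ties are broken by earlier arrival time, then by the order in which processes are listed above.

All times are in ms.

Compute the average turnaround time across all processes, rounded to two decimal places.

Gantt: | T1 0-10 | T2 10-11 | T3 11-20 | T4 20-25 | T5 25-30 | T6 30-40 | T7 40-45 |
Completion: T1=10  T2=11  T3=20  T4=25  T5=30  T6=40  T7=45
Turnaround times: T1=10, T2=8, T3=16, T4=20, T5=20, T6=29, T7=34
Average turnaround = (10+8+16+20+20+29+34) / 7 = 137/7 = 19.57

19.57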